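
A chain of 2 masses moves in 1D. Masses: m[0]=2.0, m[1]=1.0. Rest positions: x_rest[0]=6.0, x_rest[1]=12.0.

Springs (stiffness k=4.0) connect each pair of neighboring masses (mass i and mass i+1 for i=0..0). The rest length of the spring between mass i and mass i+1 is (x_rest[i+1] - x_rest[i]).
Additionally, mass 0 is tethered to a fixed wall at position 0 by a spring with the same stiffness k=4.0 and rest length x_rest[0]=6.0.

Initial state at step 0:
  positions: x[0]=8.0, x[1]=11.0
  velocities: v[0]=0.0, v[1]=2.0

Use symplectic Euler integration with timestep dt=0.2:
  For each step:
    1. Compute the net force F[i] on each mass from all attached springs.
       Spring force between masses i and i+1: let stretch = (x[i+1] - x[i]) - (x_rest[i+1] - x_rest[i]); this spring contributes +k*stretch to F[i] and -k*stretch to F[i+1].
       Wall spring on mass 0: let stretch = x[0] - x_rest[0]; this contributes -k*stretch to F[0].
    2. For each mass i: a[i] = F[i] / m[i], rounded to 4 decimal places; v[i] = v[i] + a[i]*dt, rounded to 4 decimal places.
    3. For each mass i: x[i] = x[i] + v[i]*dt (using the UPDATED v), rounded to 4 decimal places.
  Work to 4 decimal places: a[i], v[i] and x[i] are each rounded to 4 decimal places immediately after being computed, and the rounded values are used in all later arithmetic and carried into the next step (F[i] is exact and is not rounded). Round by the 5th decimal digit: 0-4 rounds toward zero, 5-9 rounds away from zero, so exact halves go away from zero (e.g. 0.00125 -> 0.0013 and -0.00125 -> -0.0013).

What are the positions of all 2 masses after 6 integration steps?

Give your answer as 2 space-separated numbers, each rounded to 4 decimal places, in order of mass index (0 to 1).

Answer: 5.4047 14.9281

Derivation:
Step 0: x=[8.0000 11.0000] v=[0.0000 2.0000]
Step 1: x=[7.6000 11.8800] v=[-2.0000 4.4000]
Step 2: x=[6.9344 13.0352] v=[-3.3280 5.7760]
Step 3: x=[6.2021 14.1743] v=[-3.6614 5.6954]
Step 4: x=[5.6114 14.9978] v=[-2.9534 4.1176]
Step 5: x=[5.3227 15.2795] v=[-1.4434 1.4085]
Step 6: x=[5.4047 14.9281] v=[0.4102 -1.7569]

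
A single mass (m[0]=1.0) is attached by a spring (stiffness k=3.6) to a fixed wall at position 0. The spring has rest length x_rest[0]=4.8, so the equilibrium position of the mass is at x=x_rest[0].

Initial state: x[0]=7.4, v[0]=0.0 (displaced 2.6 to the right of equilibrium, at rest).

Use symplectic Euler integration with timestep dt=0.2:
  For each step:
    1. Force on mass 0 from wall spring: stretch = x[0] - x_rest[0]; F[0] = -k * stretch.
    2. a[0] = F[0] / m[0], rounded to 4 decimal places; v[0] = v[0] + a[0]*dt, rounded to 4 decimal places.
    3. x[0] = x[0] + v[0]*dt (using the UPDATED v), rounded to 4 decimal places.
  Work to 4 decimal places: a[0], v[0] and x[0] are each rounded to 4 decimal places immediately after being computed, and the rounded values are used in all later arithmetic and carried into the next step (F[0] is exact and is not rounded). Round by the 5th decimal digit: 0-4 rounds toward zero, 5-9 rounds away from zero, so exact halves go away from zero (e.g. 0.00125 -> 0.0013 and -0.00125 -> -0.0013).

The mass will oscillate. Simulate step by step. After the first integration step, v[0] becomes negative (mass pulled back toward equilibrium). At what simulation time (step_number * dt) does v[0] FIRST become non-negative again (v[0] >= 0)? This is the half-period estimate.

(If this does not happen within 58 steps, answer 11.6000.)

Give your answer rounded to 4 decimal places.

Step 0: x=[7.4000] v=[0.0000]
Step 1: x=[7.0256] v=[-1.8720]
Step 2: x=[6.3307] v=[-3.4744]
Step 3: x=[5.4154] v=[-4.5765]
Step 4: x=[4.4115] v=[-5.0196]
Step 5: x=[3.4635] v=[-4.7399]
Step 6: x=[2.7080] v=[-3.7776]
Step 7: x=[2.2537] v=[-2.2714]
Step 8: x=[2.1661] v=[-0.4381]
Step 9: x=[2.4578] v=[1.4583]
First v>=0 after going negative at step 9, time=1.8000

Answer: 1.8000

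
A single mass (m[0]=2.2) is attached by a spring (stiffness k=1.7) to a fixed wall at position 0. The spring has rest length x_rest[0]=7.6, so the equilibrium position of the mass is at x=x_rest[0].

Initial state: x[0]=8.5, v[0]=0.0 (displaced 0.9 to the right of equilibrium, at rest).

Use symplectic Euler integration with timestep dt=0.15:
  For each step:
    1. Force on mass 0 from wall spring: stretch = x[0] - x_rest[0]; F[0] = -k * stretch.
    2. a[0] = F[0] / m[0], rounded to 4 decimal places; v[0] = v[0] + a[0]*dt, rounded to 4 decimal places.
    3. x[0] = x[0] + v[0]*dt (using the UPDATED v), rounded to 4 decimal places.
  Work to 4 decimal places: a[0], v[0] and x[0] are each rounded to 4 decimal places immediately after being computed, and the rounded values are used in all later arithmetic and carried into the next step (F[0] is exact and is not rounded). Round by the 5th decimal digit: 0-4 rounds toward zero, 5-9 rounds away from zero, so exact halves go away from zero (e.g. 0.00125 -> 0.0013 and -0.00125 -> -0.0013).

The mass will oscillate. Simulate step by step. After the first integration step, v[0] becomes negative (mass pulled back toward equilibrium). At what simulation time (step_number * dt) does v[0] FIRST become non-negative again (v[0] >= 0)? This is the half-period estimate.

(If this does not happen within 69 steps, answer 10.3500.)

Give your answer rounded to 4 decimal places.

Answer: 3.6000

Derivation:
Step 0: x=[8.5000] v=[0.0000]
Step 1: x=[8.4844] v=[-0.1043]
Step 2: x=[8.4534] v=[-0.2068]
Step 3: x=[8.4075] v=[-0.3057]
Step 4: x=[8.3476] v=[-0.3993]
Step 5: x=[8.2747] v=[-0.4860]
Step 6: x=[8.1901] v=[-0.5642]
Step 7: x=[8.0952] v=[-0.6326]
Step 8: x=[7.9917] v=[-0.6900]
Step 9: x=[7.8814] v=[-0.7354]
Step 10: x=[7.7662] v=[-0.7680]
Step 11: x=[7.6481] v=[-0.7873]
Step 12: x=[7.5292] v=[-0.7929]
Step 13: x=[7.4115] v=[-0.7847]
Step 14: x=[7.2971] v=[-0.7628]
Step 15: x=[7.1879] v=[-0.7277]
Step 16: x=[7.0859] v=[-0.6799]
Step 17: x=[6.9929] v=[-0.6203]
Step 18: x=[6.9104] v=[-0.5499]
Step 19: x=[6.8399] v=[-0.4700]
Step 20: x=[6.7826] v=[-0.3819]
Step 21: x=[6.7395] v=[-0.2872]
Step 22: x=[6.7114] v=[-0.1875]
Step 23: x=[6.6987] v=[-0.0845]
Step 24: x=[6.7017] v=[0.0200]
First v>=0 after going negative at step 24, time=3.6000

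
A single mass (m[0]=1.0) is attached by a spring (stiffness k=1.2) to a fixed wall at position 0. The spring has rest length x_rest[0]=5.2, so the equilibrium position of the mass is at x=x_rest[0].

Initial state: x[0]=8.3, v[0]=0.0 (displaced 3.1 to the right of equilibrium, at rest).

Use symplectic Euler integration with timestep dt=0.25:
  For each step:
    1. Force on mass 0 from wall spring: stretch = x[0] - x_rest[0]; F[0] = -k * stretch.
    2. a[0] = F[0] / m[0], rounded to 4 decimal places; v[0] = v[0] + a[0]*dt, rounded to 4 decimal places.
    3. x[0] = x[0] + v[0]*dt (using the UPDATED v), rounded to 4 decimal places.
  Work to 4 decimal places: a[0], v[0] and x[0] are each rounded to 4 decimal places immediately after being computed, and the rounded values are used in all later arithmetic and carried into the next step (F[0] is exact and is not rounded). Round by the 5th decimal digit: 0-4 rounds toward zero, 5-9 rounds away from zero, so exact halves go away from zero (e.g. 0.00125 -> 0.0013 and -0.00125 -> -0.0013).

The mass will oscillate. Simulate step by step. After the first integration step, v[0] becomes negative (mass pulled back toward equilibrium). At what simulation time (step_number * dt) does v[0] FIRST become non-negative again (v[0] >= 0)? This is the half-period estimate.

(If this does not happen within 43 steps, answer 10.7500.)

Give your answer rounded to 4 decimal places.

Answer: 3.0000

Derivation:
Step 0: x=[8.3000] v=[0.0000]
Step 1: x=[8.0675] v=[-0.9300]
Step 2: x=[7.6199] v=[-1.7903]
Step 3: x=[6.9908] v=[-2.5163]
Step 4: x=[6.2274] v=[-3.0536]
Step 5: x=[5.3870] v=[-3.3618]
Step 6: x=[4.5325] v=[-3.4179]
Step 7: x=[3.7281] v=[-3.2177]
Step 8: x=[3.0341] v=[-2.7761]
Step 9: x=[2.5025] v=[-2.1263]
Step 10: x=[2.1732] v=[-1.3171]
Step 11: x=[2.0709] v=[-0.4091]
Step 12: x=[2.2033] v=[0.5296]
First v>=0 after going negative at step 12, time=3.0000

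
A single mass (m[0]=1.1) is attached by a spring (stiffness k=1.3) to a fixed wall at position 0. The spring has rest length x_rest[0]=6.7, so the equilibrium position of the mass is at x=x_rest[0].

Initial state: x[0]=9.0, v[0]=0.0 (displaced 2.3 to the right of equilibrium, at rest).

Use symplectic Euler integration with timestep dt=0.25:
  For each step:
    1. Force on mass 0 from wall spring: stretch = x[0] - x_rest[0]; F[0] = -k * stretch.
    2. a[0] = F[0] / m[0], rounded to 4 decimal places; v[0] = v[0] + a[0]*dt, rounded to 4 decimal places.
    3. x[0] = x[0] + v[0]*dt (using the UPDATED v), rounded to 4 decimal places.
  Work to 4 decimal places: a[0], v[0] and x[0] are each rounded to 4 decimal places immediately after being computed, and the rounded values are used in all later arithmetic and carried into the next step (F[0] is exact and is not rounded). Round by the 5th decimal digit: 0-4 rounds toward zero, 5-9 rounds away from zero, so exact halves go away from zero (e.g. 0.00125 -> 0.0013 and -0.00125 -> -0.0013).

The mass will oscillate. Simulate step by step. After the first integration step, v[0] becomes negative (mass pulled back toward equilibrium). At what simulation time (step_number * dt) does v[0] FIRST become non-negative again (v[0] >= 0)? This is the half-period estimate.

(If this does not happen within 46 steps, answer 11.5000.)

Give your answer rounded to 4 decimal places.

Answer: 3.0000

Derivation:
Step 0: x=[9.0000] v=[0.0000]
Step 1: x=[8.8301] v=[-0.6796]
Step 2: x=[8.5029] v=[-1.3090]
Step 3: x=[8.0425] v=[-1.8417]
Step 4: x=[7.4829] v=[-2.2384]
Step 5: x=[6.8655] v=[-2.4697]
Step 6: x=[6.2359] v=[-2.5186]
Step 7: x=[5.6405] v=[-2.3815]
Step 8: x=[5.1234] v=[-2.0685]
Step 9: x=[4.7227] v=[-1.6027]
Step 10: x=[4.4681] v=[-1.0185]
Step 11: x=[4.3783] v=[-0.3591]
Step 12: x=[4.4600] v=[0.3269]
First v>=0 after going negative at step 12, time=3.0000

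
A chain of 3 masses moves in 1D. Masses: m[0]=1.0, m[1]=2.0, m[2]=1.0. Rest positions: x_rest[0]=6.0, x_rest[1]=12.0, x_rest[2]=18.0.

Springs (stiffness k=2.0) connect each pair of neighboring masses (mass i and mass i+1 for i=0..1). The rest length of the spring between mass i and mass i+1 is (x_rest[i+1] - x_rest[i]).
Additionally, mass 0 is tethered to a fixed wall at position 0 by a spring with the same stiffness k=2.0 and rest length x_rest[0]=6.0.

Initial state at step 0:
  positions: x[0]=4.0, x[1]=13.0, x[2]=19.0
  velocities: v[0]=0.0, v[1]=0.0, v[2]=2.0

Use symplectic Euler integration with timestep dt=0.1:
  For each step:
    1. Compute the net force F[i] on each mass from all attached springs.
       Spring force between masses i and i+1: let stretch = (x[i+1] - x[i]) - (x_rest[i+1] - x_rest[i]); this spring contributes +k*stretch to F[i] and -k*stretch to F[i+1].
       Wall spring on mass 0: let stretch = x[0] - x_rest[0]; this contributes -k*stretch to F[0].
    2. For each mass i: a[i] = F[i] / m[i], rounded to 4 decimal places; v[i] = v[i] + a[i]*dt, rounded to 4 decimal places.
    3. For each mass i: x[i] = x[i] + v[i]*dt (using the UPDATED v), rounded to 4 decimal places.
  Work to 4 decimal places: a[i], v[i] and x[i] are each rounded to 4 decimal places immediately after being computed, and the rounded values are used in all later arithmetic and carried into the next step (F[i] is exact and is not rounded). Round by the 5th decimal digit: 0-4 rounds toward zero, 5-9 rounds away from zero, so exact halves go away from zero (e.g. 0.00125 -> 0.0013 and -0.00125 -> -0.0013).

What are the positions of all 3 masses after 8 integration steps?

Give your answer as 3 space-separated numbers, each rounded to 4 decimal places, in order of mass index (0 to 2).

Step 0: x=[4.0000 13.0000 19.0000] v=[0.0000 0.0000 2.0000]
Step 1: x=[4.1000 12.9700 19.2000] v=[1.0000 -0.3000 2.0000]
Step 2: x=[4.2954 12.9136 19.3954] v=[1.9540 -0.5640 1.9540]
Step 3: x=[4.5773 12.8358 19.5812] v=[2.8186 -0.7776 1.8576]
Step 4: x=[4.9328 12.7429 19.7521] v=[3.5548 -0.9289 1.7085]
Step 5: x=[5.3458 12.6420 19.9028] v=[4.1303 -1.0090 1.5067]
Step 6: x=[5.7978 12.5408 20.0283] v=[4.5204 -1.0125 1.2545]
Step 7: x=[6.2687 12.4470 20.1240] v=[4.7094 -0.9381 0.9570]
Step 8: x=[6.7378 12.3682 20.1862] v=[4.6913 -0.7882 0.6216]

Answer: 6.7378 12.3682 20.1862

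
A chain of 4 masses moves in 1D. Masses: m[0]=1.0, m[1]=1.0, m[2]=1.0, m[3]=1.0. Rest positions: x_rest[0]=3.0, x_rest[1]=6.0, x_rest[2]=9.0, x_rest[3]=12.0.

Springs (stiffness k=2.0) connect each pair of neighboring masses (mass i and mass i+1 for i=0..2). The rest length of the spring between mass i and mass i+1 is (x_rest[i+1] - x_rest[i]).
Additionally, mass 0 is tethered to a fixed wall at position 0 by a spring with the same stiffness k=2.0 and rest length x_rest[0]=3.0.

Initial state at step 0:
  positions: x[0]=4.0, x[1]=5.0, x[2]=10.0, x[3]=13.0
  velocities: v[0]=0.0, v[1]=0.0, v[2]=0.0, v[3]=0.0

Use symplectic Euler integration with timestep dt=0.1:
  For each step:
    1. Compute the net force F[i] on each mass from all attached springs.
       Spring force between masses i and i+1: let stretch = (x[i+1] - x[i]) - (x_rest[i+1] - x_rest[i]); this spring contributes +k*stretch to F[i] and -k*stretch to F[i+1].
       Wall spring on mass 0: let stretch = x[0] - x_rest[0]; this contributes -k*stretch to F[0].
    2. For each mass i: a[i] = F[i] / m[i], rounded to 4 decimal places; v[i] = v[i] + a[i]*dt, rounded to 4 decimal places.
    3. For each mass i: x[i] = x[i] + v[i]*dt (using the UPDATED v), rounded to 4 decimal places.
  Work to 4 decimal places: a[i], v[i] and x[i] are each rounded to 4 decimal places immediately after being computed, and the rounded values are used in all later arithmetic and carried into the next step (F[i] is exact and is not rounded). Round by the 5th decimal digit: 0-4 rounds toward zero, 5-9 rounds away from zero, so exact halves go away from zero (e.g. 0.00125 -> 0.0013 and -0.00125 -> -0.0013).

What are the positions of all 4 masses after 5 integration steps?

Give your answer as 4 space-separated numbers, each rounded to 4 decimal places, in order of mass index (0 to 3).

Step 0: x=[4.0000 5.0000 10.0000 13.0000] v=[0.0000 0.0000 0.0000 0.0000]
Step 1: x=[3.9400 5.0800 9.9600 13.0000] v=[-0.6000 0.8000 -0.4000 0.0000]
Step 2: x=[3.8240 5.2348 9.8832 12.9992] v=[-1.1600 1.5480 -0.7680 -0.0080]
Step 3: x=[3.6597 5.4544 9.7758 12.9961] v=[-1.6426 2.1955 -1.0745 -0.0312]
Step 4: x=[3.4581 5.7245 9.6463 12.9886] v=[-2.0156 2.7008 -1.2947 -0.0753]
Step 5: x=[3.2327 6.0277 9.5052 12.9742] v=[-2.2539 3.0319 -1.4106 -0.1438]

Answer: 3.2327 6.0277 9.5052 12.9742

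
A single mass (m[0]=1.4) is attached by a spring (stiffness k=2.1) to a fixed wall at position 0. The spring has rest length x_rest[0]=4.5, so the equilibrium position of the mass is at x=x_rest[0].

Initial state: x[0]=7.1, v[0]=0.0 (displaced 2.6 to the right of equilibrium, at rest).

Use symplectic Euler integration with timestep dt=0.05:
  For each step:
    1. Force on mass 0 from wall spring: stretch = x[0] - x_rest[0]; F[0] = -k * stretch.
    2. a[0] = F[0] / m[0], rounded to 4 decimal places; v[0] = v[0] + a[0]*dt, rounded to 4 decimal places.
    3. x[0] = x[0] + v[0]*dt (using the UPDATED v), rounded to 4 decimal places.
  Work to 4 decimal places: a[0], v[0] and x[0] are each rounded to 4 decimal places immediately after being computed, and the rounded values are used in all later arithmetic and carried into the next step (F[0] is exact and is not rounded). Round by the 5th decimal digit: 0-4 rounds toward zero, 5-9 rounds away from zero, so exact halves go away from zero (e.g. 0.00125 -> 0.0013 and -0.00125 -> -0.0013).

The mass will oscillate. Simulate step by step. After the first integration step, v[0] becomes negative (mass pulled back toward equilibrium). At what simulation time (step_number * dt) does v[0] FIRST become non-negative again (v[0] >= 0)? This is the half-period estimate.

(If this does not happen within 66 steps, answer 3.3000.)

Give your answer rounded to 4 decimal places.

Answer: 2.6000

Derivation:
Step 0: x=[7.1000] v=[0.0000]
Step 1: x=[7.0903] v=[-0.1950]
Step 2: x=[7.0708] v=[-0.3893]
Step 3: x=[7.0417] v=[-0.5821]
Step 4: x=[7.0031] v=[-0.7727]
Step 5: x=[6.9551] v=[-0.9604]
Step 6: x=[6.8979] v=[-1.1445]
Step 7: x=[6.8317] v=[-1.3243]
Step 8: x=[6.7567] v=[-1.4992]
Step 9: x=[6.6733] v=[-1.6685]
Step 10: x=[6.5817] v=[-1.8315]
Step 11: x=[6.4823] v=[-1.9876]
Step 12: x=[6.3755] v=[-2.1363]
Step 13: x=[6.2617] v=[-2.2770]
Step 14: x=[6.1412] v=[-2.4091]
Step 15: x=[6.0146] v=[-2.5322]
Step 16: x=[5.8823] v=[-2.6458]
Step 17: x=[5.7448] v=[-2.7495]
Step 18: x=[5.6027] v=[-2.8429]
Step 19: x=[5.4564] v=[-2.9256]
Step 20: x=[5.3065] v=[-2.9973]
Step 21: x=[5.1536] v=[-3.0578]
Step 22: x=[4.9983] v=[-3.1068]
Step 23: x=[4.8411] v=[-3.1442]
Step 24: x=[4.6826] v=[-3.1698]
Step 25: x=[4.5234] v=[-3.1835]
Step 26: x=[4.3641] v=[-3.1853]
Step 27: x=[4.2053] v=[-3.1751]
Step 28: x=[4.0477] v=[-3.1530]
Step 29: x=[3.8917] v=[-3.1191]
Step 30: x=[3.7380] v=[-3.0735]
Step 31: x=[3.5872] v=[-3.0164]
Step 32: x=[3.4398] v=[-2.9479]
Step 33: x=[3.2964] v=[-2.8684]
Step 34: x=[3.1575] v=[-2.7781]
Step 35: x=[3.0236] v=[-2.6774]
Step 36: x=[2.8953] v=[-2.5667]
Step 37: x=[2.7730] v=[-2.4463]
Step 38: x=[2.6572] v=[-2.3168]
Step 39: x=[2.5483] v=[-2.1786]
Step 40: x=[2.4467] v=[-2.0322]
Step 41: x=[2.3528] v=[-1.8782]
Step 42: x=[2.2669] v=[-1.7172]
Step 43: x=[2.1894] v=[-1.5497]
Step 44: x=[2.1206] v=[-1.3764]
Step 45: x=[2.0607] v=[-1.1979]
Step 46: x=[2.0100] v=[-1.0150]
Step 47: x=[1.9686] v=[-0.8283]
Step 48: x=[1.9367] v=[-0.6384]
Step 49: x=[1.9144] v=[-0.4462]
Step 50: x=[1.9018] v=[-0.2523]
Step 51: x=[1.8989] v=[-0.0574]
Step 52: x=[1.9058] v=[0.1377]
First v>=0 after going negative at step 52, time=2.6000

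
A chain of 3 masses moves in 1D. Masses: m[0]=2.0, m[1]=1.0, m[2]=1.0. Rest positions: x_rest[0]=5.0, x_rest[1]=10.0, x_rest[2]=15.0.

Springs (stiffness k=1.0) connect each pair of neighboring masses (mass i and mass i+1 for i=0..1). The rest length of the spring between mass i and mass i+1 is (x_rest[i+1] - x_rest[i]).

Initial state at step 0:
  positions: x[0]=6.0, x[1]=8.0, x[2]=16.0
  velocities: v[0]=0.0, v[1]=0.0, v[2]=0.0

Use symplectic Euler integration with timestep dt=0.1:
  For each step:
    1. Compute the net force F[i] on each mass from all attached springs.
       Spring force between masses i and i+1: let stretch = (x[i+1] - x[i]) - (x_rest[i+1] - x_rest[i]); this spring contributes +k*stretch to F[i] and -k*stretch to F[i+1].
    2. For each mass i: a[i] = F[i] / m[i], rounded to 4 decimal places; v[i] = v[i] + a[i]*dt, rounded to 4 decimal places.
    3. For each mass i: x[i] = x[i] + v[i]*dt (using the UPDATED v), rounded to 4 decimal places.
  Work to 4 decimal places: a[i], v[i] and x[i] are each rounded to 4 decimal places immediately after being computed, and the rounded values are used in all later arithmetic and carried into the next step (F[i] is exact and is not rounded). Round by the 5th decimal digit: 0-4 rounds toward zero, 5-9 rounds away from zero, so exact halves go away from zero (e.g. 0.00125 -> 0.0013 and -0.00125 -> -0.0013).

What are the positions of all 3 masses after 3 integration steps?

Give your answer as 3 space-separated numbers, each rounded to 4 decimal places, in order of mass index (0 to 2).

Answer: 5.9119 8.3519 15.8245

Derivation:
Step 0: x=[6.0000 8.0000 16.0000] v=[0.0000 0.0000 0.0000]
Step 1: x=[5.9850 8.0600 15.9700] v=[-0.1500 0.6000 -0.3000]
Step 2: x=[5.9554 8.1784 15.9109] v=[-0.2963 1.1835 -0.5910]
Step 3: x=[5.9119 8.3519 15.8245] v=[-0.4352 1.7345 -0.8643]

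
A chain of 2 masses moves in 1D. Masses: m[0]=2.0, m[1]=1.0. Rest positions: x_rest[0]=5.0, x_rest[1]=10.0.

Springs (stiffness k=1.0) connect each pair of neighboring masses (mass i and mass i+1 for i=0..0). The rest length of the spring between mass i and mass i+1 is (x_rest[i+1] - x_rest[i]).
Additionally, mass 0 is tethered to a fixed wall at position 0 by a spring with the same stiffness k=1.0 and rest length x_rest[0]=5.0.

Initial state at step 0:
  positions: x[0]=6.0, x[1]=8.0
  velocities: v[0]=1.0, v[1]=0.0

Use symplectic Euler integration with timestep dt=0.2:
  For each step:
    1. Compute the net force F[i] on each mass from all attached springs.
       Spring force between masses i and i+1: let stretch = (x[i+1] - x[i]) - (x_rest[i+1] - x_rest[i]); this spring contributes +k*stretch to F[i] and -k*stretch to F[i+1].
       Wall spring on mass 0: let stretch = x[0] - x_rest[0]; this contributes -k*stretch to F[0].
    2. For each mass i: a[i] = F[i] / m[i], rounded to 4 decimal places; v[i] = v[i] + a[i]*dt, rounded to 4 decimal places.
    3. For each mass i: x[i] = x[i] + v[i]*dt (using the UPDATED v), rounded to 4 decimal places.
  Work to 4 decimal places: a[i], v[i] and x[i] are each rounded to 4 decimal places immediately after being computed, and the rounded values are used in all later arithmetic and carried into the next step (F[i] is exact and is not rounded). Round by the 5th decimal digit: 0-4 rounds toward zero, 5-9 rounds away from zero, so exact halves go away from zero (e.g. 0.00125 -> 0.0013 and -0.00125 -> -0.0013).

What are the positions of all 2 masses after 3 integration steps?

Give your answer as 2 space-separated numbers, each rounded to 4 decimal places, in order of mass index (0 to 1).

Answer: 6.1161 8.7119

Derivation:
Step 0: x=[6.0000 8.0000] v=[1.0000 0.0000]
Step 1: x=[6.1200 8.1200] v=[0.6000 0.6000]
Step 2: x=[6.1576 8.3600] v=[0.1880 1.2000]
Step 3: x=[6.1161 8.7119] v=[-0.2075 1.7595]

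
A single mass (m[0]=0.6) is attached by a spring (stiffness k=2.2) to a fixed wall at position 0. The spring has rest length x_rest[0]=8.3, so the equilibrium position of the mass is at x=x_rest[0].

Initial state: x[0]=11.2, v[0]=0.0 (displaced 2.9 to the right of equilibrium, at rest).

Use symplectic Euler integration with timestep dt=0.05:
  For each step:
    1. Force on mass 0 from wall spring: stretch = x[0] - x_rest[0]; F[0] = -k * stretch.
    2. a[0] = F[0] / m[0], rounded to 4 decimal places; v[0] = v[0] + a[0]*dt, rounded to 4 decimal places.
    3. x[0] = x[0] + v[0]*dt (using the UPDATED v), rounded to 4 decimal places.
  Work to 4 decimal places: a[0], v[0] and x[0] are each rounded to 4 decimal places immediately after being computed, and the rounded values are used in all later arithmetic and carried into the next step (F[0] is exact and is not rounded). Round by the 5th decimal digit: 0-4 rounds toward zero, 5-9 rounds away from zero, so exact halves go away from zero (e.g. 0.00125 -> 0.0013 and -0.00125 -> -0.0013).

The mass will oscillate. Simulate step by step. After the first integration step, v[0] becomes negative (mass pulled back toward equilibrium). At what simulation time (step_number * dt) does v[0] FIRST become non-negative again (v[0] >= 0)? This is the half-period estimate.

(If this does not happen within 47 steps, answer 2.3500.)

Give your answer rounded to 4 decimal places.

Step 0: x=[11.2000] v=[0.0000]
Step 1: x=[11.1734] v=[-0.5317]
Step 2: x=[11.1205] v=[-1.0585]
Step 3: x=[11.0417] v=[-1.5756]
Step 4: x=[10.9378] v=[-2.0782]
Step 5: x=[10.8097] v=[-2.5618]
Step 6: x=[10.6586] v=[-3.0219]
Step 7: x=[10.4859] v=[-3.4543]
Step 8: x=[10.2931] v=[-3.8551]
Step 9: x=[10.0821] v=[-4.2205]
Step 10: x=[9.8547] v=[-4.5472]
Step 11: x=[9.6131] v=[-4.8322]
Step 12: x=[9.3595] v=[-5.0729]
Step 13: x=[9.0961] v=[-5.2671]
Step 14: x=[8.8254] v=[-5.4131]
Step 15: x=[8.5499] v=[-5.5094]
Step 16: x=[8.2721] v=[-5.5552]
Step 17: x=[7.9946] v=[-5.5501]
Step 18: x=[7.7199] v=[-5.4941]
Step 19: x=[7.4505] v=[-5.3878]
Step 20: x=[7.1889] v=[-5.2321]
Step 21: x=[6.9375] v=[-5.0284]
Step 22: x=[6.6986] v=[-4.7786]
Step 23: x=[6.4744] v=[-4.4850]
Step 24: x=[6.2669] v=[-4.1503]
Step 25: x=[6.0780] v=[-3.7776]
Step 26: x=[5.9095] v=[-3.3702]
Step 27: x=[5.7629] v=[-2.9319]
Step 28: x=[5.6396] v=[-2.4668]
Step 29: x=[5.5406] v=[-1.9791]
Step 30: x=[5.4669] v=[-1.4732]
Step 31: x=[5.4192] v=[-0.9538]
Step 32: x=[5.3979] v=[-0.4257]
Step 33: x=[5.4032] v=[0.1064]
First v>=0 after going negative at step 33, time=1.6500

Answer: 1.6500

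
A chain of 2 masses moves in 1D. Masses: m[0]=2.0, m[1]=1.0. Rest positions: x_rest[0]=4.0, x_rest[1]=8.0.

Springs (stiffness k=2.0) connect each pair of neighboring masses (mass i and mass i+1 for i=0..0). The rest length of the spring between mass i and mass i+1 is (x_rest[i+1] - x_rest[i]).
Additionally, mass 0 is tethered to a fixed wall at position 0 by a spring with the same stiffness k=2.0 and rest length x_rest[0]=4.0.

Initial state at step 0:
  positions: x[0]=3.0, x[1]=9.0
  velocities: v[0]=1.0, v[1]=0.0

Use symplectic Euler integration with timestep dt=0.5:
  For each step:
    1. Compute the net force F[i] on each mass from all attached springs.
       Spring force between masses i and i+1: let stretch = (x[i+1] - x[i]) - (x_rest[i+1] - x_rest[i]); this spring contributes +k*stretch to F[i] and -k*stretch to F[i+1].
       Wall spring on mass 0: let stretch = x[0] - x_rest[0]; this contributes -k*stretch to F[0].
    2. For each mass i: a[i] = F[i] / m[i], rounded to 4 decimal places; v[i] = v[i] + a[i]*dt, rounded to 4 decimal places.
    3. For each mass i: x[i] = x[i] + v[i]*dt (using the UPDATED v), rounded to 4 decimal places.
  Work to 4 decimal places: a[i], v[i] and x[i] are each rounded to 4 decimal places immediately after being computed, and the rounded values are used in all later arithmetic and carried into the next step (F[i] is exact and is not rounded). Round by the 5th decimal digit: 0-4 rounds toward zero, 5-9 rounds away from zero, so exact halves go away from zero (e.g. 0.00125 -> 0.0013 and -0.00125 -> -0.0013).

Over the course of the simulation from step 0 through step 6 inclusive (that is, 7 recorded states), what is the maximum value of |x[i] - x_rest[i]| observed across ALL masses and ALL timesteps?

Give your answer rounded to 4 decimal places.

Step 0: x=[3.0000 9.0000] v=[1.0000 0.0000]
Step 1: x=[4.2500 8.0000] v=[2.5000 -2.0000]
Step 2: x=[5.3750 7.1250] v=[2.2500 -1.7500]
Step 3: x=[5.5938 7.3750] v=[0.4375 0.5000]
Step 4: x=[4.8594 8.7344] v=[-1.4688 2.7188]
Step 5: x=[3.8789 10.1563] v=[-1.9610 2.8438]
Step 6: x=[3.4980 10.4395] v=[-0.7618 0.5664]
Max displacement = 2.4395

Answer: 2.4395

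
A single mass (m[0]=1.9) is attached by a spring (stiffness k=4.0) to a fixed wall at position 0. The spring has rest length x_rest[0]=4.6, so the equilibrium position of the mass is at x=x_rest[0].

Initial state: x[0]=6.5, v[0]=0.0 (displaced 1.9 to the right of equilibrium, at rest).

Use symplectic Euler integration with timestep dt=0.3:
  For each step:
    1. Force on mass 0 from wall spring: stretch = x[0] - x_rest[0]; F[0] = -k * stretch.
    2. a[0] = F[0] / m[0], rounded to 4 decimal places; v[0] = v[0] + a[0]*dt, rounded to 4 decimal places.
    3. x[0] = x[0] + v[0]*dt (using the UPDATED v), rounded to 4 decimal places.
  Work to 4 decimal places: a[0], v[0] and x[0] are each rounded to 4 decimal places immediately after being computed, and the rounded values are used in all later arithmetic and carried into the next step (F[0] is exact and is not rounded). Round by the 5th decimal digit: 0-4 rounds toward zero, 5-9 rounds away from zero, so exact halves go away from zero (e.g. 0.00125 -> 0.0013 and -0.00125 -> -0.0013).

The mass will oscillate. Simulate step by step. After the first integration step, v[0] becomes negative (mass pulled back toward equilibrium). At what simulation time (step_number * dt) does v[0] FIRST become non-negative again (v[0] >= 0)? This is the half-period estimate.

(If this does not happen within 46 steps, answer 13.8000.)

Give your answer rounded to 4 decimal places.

Answer: 2.4000

Derivation:
Step 0: x=[6.5000] v=[0.0000]
Step 1: x=[6.1400] v=[-1.2000]
Step 2: x=[5.4882] v=[-2.1726]
Step 3: x=[4.6681] v=[-2.7336]
Step 4: x=[3.8351] v=[-2.7766]
Step 5: x=[3.1471] v=[-2.2935]
Step 6: x=[2.7343] v=[-1.3759]
Step 7: x=[2.6750] v=[-0.1976]
Step 8: x=[2.9805] v=[1.0182]
First v>=0 after going negative at step 8, time=2.4000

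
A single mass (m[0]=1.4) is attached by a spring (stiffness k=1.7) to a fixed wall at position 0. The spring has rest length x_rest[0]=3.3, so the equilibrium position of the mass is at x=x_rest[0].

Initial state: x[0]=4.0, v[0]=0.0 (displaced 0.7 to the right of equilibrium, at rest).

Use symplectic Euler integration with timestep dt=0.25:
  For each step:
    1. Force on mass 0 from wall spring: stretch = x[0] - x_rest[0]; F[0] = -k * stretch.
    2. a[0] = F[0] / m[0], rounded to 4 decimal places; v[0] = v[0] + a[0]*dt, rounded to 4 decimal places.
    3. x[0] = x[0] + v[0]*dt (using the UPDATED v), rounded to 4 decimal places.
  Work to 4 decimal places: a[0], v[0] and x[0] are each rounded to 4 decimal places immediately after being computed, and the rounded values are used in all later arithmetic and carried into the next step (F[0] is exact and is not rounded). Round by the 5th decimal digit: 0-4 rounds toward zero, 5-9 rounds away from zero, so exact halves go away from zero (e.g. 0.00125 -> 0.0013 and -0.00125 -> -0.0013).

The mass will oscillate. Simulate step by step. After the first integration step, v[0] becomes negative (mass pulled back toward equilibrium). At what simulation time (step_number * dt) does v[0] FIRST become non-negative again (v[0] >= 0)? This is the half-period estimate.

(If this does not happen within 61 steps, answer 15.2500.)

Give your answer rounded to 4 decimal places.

Step 0: x=[4.0000] v=[0.0000]
Step 1: x=[3.9469] v=[-0.2125]
Step 2: x=[3.8447] v=[-0.4089]
Step 3: x=[3.7011] v=[-0.5743]
Step 4: x=[3.5271] v=[-0.6961]
Step 5: x=[3.3358] v=[-0.7651]
Step 6: x=[3.1418] v=[-0.7760]
Step 7: x=[2.9598] v=[-0.7280]
Step 8: x=[2.8036] v=[-0.6247]
Step 9: x=[2.6851] v=[-0.4740]
Step 10: x=[2.6133] v=[-0.2873]
Step 11: x=[2.5936] v=[-0.0788]
Step 12: x=[2.6275] v=[0.1357]
First v>=0 after going negative at step 12, time=3.0000

Answer: 3.0000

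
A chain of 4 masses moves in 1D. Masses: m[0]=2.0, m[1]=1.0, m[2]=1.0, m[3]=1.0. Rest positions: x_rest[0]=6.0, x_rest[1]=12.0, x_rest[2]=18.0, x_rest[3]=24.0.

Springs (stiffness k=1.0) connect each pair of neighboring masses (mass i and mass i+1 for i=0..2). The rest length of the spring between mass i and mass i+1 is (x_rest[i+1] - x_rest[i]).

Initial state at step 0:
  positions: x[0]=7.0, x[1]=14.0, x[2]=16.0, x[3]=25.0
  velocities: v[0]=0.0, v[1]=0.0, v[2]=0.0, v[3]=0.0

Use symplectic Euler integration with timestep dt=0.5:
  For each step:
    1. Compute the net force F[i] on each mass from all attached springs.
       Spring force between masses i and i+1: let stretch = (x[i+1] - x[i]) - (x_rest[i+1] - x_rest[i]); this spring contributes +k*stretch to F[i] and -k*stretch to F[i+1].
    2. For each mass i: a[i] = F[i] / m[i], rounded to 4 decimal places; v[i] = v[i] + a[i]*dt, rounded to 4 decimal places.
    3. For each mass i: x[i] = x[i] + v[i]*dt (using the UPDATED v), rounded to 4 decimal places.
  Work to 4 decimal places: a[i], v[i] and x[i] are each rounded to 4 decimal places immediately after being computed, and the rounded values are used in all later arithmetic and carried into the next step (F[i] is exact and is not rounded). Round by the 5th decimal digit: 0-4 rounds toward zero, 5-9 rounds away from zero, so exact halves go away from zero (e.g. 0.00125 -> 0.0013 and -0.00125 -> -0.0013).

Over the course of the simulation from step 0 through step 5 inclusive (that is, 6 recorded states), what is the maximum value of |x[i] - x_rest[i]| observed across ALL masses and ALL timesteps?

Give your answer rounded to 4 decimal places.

Step 0: x=[7.0000 14.0000 16.0000 25.0000] v=[0.0000 0.0000 0.0000 0.0000]
Step 1: x=[7.1250 12.7500 17.7500 24.2500] v=[0.2500 -2.5000 3.5000 -1.5000]
Step 2: x=[7.2032 11.3438 19.8750 23.3750] v=[0.1563 -2.8125 4.2500 -1.7500]
Step 3: x=[7.0489 11.0352 20.7422 23.1250] v=[-0.3086 -0.6172 1.7344 -0.5000]
Step 4: x=[6.6429 12.1568 19.7784 23.7793] v=[-0.8121 2.2432 -1.9277 1.3086]
Step 5: x=[6.1761 13.8054 17.9094 24.9334] v=[-0.9337 3.2971 -3.7381 2.3082]
Max displacement = 2.7422

Answer: 2.7422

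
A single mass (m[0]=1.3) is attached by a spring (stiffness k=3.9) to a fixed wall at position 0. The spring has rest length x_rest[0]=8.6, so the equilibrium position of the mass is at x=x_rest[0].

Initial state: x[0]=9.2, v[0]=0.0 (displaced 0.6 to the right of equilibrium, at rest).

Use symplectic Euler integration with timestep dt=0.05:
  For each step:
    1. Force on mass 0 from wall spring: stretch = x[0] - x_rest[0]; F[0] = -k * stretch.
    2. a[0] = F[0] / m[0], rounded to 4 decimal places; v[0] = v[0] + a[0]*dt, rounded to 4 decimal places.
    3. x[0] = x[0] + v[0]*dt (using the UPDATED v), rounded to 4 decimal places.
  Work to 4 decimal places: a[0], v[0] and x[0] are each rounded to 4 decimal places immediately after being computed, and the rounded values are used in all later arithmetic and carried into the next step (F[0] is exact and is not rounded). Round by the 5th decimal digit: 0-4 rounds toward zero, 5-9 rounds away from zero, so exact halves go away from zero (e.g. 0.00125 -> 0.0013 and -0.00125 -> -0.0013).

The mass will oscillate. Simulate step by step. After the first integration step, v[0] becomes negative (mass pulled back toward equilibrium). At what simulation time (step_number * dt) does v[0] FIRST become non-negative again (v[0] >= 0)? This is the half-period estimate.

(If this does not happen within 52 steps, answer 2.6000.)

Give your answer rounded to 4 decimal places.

Step 0: x=[9.2000] v=[0.0000]
Step 1: x=[9.1955] v=[-0.0900]
Step 2: x=[9.1865] v=[-0.1793]
Step 3: x=[9.1731] v=[-0.2673]
Step 4: x=[9.1554] v=[-0.3533]
Step 5: x=[9.1336] v=[-0.4366]
Step 6: x=[9.1078] v=[-0.5166]
Step 7: x=[9.0782] v=[-0.5928]
Step 8: x=[9.0450] v=[-0.6645]
Step 9: x=[9.0084] v=[-0.7313]
Step 10: x=[8.9688] v=[-0.7926]
Step 11: x=[8.9264] v=[-0.8479]
Step 12: x=[8.8816] v=[-0.8969]
Step 13: x=[8.8346] v=[-0.9391]
Step 14: x=[8.7859] v=[-0.9743]
Step 15: x=[8.7358] v=[-1.0022]
Step 16: x=[8.6847] v=[-1.0226]
Step 17: x=[8.6329] v=[-1.0353]
Step 18: x=[8.5809] v=[-1.0402]
Step 19: x=[8.5290] v=[-1.0373]
Step 20: x=[8.4777] v=[-1.0267]
Step 21: x=[8.4273] v=[-1.0084]
Step 22: x=[8.3782] v=[-0.9825]
Step 23: x=[8.3307] v=[-0.9492]
Step 24: x=[8.2853] v=[-0.9088]
Step 25: x=[8.2422] v=[-0.8616]
Step 26: x=[8.2018] v=[-0.8079]
Step 27: x=[8.1644] v=[-0.7482]
Step 28: x=[8.1303] v=[-0.6829]
Step 29: x=[8.0997] v=[-0.6124]
Step 30: x=[8.0728] v=[-0.5374]
Step 31: x=[8.0499] v=[-0.4583]
Step 32: x=[8.0311] v=[-0.3758]
Step 33: x=[8.0166] v=[-0.2905]
Step 34: x=[8.0065] v=[-0.2030]
Step 35: x=[8.0008] v=[-0.1140]
Step 36: x=[7.9996] v=[-0.0241]
Step 37: x=[8.0029] v=[0.0660]
First v>=0 after going negative at step 37, time=1.8500

Answer: 1.8500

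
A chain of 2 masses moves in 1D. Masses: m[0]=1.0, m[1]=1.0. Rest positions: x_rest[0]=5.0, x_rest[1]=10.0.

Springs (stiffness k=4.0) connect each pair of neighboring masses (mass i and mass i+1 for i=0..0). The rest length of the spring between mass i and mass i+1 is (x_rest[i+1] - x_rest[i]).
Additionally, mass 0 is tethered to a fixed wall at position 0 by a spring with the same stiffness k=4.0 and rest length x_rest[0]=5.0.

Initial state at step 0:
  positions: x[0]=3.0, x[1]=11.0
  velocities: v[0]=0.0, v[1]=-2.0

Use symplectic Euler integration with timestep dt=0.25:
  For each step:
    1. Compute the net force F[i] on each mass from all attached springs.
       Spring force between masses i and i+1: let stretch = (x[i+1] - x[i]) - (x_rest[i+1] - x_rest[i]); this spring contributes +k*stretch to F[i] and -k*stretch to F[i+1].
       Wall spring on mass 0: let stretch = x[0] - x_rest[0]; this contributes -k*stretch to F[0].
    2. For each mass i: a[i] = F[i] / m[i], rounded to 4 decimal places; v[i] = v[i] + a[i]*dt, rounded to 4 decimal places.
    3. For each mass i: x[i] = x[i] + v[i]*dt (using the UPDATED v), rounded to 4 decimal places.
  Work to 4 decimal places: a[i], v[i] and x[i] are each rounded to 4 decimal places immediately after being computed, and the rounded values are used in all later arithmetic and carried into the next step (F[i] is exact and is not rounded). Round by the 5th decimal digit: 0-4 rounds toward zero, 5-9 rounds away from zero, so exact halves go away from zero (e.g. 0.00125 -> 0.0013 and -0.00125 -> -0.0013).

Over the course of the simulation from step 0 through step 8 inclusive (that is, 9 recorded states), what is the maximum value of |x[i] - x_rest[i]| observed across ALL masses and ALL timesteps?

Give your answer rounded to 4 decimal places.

Step 0: x=[3.0000 11.0000] v=[0.0000 -2.0000]
Step 1: x=[4.2500 9.7500] v=[5.0000 -5.0000]
Step 2: x=[5.8125 8.3750] v=[6.2500 -5.5000]
Step 3: x=[6.5625 7.6094] v=[3.0000 -3.0625]
Step 4: x=[5.9336 7.8321] v=[-2.5156 0.8906]
Step 5: x=[4.2959 8.8301] v=[-6.5507 3.9921]
Step 6: x=[2.7178 9.9446] v=[-6.3124 4.4579]
Step 7: x=[2.2670 10.5024] v=[-1.8034 2.2311]
Step 8: x=[3.3083 10.2513] v=[4.1650 -1.0043]
Max displacement = 2.7330

Answer: 2.7330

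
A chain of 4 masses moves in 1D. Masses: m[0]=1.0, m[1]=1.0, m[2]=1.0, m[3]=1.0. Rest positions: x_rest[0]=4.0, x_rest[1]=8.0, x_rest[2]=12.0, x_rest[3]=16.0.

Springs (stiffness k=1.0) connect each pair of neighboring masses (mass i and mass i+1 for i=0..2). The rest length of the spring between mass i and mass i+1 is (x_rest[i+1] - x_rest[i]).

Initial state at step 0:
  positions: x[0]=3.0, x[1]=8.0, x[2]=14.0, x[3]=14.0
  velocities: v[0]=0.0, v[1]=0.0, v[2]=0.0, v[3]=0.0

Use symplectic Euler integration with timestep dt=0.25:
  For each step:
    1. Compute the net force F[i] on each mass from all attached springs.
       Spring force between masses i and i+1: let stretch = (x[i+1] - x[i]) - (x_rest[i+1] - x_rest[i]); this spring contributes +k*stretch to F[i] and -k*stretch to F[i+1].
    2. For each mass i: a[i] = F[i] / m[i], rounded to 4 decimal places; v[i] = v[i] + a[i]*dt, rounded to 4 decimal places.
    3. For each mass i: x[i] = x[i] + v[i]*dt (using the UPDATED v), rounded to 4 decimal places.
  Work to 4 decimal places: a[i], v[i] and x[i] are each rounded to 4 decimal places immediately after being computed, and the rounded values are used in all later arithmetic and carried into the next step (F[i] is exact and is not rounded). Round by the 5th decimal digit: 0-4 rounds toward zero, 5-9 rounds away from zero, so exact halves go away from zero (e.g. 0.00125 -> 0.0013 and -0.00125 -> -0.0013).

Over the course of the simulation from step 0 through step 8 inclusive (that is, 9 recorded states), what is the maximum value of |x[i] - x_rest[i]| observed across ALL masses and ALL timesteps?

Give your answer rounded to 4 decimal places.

Answer: 2.3760

Derivation:
Step 0: x=[3.0000 8.0000 14.0000 14.0000] v=[0.0000 0.0000 0.0000 0.0000]
Step 1: x=[3.0625 8.0625 13.6250 14.2500] v=[0.2500 0.2500 -1.5000 1.0000]
Step 2: x=[3.1875 8.1602 12.9414 14.7110] v=[0.5000 0.3906 -2.7344 1.8438]
Step 3: x=[3.3733 8.2459 12.0696 15.3114] v=[0.7432 0.3427 -3.4873 2.4014]
Step 4: x=[3.6137 8.2660 11.1614 15.9592] v=[0.9614 0.0805 -3.6328 2.5910]
Step 5: x=[3.8948 8.1763 10.3721 16.5571] v=[1.1245 -0.3587 -3.1572 2.3916]
Step 6: x=[4.1935 7.9563 9.8321 17.0185] v=[1.1949 -0.8801 -2.1599 1.8454]
Step 7: x=[4.4774 7.6183 9.6240 17.2807] v=[1.1356 -1.3519 -0.8323 1.0488]
Step 8: x=[4.7076 7.2094 9.7691 17.3144] v=[0.9208 -1.6357 0.5805 0.1346]
Max displacement = 2.3760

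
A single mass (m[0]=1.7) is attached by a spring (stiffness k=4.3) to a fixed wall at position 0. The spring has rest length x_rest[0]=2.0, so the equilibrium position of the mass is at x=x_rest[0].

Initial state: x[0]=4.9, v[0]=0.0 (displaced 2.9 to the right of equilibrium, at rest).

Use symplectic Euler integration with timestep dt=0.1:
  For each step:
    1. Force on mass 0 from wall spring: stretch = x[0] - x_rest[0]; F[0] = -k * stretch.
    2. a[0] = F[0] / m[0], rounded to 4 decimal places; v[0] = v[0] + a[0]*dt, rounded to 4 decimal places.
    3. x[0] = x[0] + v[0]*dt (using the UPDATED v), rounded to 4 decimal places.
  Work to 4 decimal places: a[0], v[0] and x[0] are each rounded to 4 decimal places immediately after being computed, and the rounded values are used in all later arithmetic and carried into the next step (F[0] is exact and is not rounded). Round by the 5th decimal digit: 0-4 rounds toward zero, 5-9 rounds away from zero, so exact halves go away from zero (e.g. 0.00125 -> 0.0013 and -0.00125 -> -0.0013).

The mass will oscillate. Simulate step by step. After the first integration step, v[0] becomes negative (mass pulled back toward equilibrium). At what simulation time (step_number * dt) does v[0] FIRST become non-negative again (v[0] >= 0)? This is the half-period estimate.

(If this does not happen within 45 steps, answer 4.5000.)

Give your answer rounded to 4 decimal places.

Step 0: x=[4.9000] v=[0.0000]
Step 1: x=[4.8267] v=[-0.7335]
Step 2: x=[4.6819] v=[-1.4485]
Step 3: x=[4.4692] v=[-2.1269]
Step 4: x=[4.1941] v=[-2.7515]
Step 5: x=[3.8635] v=[-3.3065]
Step 6: x=[3.4857] v=[-3.7779]
Step 7: x=[3.0703] v=[-4.1537]
Step 8: x=[2.6279] v=[-4.4244]
Step 9: x=[2.1696] v=[-4.5832]
Step 10: x=[1.7070] v=[-4.6261]
Step 11: x=[1.2518] v=[-4.5520]
Step 12: x=[0.8155] v=[-4.3628]
Step 13: x=[0.4092] v=[-4.0632]
Step 14: x=[0.0431] v=[-3.6608]
Step 15: x=[-0.2735] v=[-3.1658]
Step 16: x=[-0.5326] v=[-2.5907]
Step 17: x=[-0.7276] v=[-1.9501]
Step 18: x=[-0.8536] v=[-1.2602]
Step 19: x=[-0.9074] v=[-0.5384]
Step 20: x=[-0.8877] v=[0.1970]
First v>=0 after going negative at step 20, time=2.0000

Answer: 2.0000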